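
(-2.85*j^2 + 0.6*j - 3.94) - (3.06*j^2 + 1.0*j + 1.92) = -5.91*j^2 - 0.4*j - 5.86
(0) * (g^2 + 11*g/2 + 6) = 0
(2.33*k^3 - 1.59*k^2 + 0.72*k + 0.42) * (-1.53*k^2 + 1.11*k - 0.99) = -3.5649*k^5 + 5.019*k^4 - 5.1732*k^3 + 1.7307*k^2 - 0.2466*k - 0.4158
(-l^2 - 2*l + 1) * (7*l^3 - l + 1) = -7*l^5 - 14*l^4 + 8*l^3 + l^2 - 3*l + 1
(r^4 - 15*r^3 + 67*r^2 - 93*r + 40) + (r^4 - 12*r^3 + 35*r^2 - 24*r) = 2*r^4 - 27*r^3 + 102*r^2 - 117*r + 40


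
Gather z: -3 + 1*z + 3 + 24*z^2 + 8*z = 24*z^2 + 9*z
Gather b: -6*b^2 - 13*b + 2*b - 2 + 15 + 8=-6*b^2 - 11*b + 21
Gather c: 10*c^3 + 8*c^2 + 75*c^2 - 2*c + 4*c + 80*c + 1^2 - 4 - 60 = 10*c^3 + 83*c^2 + 82*c - 63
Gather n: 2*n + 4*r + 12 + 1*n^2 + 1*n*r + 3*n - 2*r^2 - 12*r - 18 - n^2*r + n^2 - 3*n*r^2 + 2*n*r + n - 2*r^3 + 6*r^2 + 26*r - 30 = n^2*(2 - r) + n*(-3*r^2 + 3*r + 6) - 2*r^3 + 4*r^2 + 18*r - 36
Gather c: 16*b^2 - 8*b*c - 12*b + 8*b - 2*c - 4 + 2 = 16*b^2 - 4*b + c*(-8*b - 2) - 2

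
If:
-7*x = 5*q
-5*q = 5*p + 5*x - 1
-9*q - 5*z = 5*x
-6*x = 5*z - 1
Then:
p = 39/170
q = -7/68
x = 5/68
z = 19/170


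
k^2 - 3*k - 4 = (k - 4)*(k + 1)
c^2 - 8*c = c*(c - 8)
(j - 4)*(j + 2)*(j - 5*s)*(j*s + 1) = j^4*s - 5*j^3*s^2 - 2*j^3*s + j^3 + 10*j^2*s^2 - 13*j^2*s - 2*j^2 + 40*j*s^2 + 10*j*s - 8*j + 40*s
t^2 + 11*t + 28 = (t + 4)*(t + 7)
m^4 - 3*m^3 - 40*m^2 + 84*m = m*(m - 7)*(m - 2)*(m + 6)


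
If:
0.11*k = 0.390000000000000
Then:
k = 3.55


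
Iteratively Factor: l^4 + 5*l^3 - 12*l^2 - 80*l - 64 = (l + 1)*(l^3 + 4*l^2 - 16*l - 64) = (l - 4)*(l + 1)*(l^2 + 8*l + 16) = (l - 4)*(l + 1)*(l + 4)*(l + 4)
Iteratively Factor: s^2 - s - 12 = (s - 4)*(s + 3)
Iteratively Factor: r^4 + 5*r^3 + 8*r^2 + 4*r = (r + 2)*(r^3 + 3*r^2 + 2*r) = r*(r + 2)*(r^2 + 3*r + 2) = r*(r + 2)^2*(r + 1)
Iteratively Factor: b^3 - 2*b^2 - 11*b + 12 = (b - 4)*(b^2 + 2*b - 3) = (b - 4)*(b - 1)*(b + 3)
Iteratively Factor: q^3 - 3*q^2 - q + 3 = (q - 1)*(q^2 - 2*q - 3) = (q - 3)*(q - 1)*(q + 1)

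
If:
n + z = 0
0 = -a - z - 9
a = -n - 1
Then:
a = -5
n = 4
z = -4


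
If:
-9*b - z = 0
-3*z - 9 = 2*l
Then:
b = -z/9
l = -3*z/2 - 9/2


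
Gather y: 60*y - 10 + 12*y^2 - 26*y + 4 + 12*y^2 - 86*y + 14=24*y^2 - 52*y + 8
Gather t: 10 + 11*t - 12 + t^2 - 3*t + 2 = t^2 + 8*t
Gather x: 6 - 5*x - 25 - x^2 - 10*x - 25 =-x^2 - 15*x - 44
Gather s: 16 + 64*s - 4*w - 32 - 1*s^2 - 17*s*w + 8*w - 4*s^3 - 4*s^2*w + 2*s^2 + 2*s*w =-4*s^3 + s^2*(1 - 4*w) + s*(64 - 15*w) + 4*w - 16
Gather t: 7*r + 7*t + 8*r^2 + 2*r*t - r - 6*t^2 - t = 8*r^2 + 6*r - 6*t^2 + t*(2*r + 6)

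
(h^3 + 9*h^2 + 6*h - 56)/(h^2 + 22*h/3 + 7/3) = 3*(h^2 + 2*h - 8)/(3*h + 1)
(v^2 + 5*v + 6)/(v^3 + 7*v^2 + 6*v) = (v^2 + 5*v + 6)/(v*(v^2 + 7*v + 6))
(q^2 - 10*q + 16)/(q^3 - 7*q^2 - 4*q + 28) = (q - 8)/(q^2 - 5*q - 14)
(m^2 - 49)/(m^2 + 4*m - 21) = (m - 7)/(m - 3)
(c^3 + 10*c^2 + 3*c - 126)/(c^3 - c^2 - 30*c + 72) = (c + 7)/(c - 4)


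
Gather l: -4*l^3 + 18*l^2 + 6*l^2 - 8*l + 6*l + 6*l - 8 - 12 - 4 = -4*l^3 + 24*l^2 + 4*l - 24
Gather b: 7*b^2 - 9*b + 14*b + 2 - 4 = 7*b^2 + 5*b - 2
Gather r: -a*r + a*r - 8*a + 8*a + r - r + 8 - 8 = 0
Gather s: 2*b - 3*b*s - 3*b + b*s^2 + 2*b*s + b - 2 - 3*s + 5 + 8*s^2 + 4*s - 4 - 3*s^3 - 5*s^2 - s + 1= -b*s - 3*s^3 + s^2*(b + 3)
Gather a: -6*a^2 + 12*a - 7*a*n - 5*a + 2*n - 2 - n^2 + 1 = -6*a^2 + a*(7 - 7*n) - n^2 + 2*n - 1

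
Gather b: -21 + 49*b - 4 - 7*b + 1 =42*b - 24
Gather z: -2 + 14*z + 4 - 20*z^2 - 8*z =-20*z^2 + 6*z + 2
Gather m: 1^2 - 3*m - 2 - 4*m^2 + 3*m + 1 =-4*m^2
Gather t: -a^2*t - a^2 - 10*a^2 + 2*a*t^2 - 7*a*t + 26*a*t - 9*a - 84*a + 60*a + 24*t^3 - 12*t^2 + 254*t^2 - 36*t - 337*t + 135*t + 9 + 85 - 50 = -11*a^2 - 33*a + 24*t^3 + t^2*(2*a + 242) + t*(-a^2 + 19*a - 238) + 44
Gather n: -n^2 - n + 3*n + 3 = -n^2 + 2*n + 3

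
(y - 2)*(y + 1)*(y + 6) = y^3 + 5*y^2 - 8*y - 12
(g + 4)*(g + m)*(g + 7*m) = g^3 + 8*g^2*m + 4*g^2 + 7*g*m^2 + 32*g*m + 28*m^2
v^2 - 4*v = v*(v - 4)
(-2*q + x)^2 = 4*q^2 - 4*q*x + x^2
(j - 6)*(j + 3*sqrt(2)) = j^2 - 6*j + 3*sqrt(2)*j - 18*sqrt(2)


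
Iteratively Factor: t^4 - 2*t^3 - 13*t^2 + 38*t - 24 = (t - 2)*(t^3 - 13*t + 12) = (t - 2)*(t - 1)*(t^2 + t - 12) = (t - 3)*(t - 2)*(t - 1)*(t + 4)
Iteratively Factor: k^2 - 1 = (k - 1)*(k + 1)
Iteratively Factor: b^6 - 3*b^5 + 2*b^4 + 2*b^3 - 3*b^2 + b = (b - 1)*(b^5 - 2*b^4 + 2*b^2 - b) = (b - 1)^2*(b^4 - b^3 - b^2 + b) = b*(b - 1)^2*(b^3 - b^2 - b + 1) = b*(b - 1)^2*(b + 1)*(b^2 - 2*b + 1) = b*(b - 1)^3*(b + 1)*(b - 1)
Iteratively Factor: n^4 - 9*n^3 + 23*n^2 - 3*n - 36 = (n + 1)*(n^3 - 10*n^2 + 33*n - 36) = (n - 3)*(n + 1)*(n^2 - 7*n + 12) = (n - 4)*(n - 3)*(n + 1)*(n - 3)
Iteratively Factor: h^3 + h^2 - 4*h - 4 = (h - 2)*(h^2 + 3*h + 2) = (h - 2)*(h + 1)*(h + 2)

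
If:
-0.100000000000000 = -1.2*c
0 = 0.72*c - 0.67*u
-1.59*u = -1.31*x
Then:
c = 0.08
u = 0.09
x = 0.11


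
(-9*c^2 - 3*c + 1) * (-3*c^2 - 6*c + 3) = 27*c^4 + 63*c^3 - 12*c^2 - 15*c + 3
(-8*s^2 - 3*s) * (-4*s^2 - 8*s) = 32*s^4 + 76*s^3 + 24*s^2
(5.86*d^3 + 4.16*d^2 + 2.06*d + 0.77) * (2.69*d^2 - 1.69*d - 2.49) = 15.7634*d^5 + 1.287*d^4 - 16.0804*d^3 - 11.7685*d^2 - 6.4307*d - 1.9173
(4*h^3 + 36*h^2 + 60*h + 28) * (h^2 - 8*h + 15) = 4*h^5 + 4*h^4 - 168*h^3 + 88*h^2 + 676*h + 420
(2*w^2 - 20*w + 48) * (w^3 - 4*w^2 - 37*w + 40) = 2*w^5 - 28*w^4 + 54*w^3 + 628*w^2 - 2576*w + 1920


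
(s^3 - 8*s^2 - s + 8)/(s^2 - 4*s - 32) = (s^2 - 1)/(s + 4)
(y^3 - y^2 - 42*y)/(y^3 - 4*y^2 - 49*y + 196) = y*(y + 6)/(y^2 + 3*y - 28)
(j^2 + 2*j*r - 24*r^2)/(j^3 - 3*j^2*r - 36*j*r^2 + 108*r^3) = (j - 4*r)/(j^2 - 9*j*r + 18*r^2)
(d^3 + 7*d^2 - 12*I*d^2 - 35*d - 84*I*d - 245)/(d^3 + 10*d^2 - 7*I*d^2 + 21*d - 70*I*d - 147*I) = (d - 5*I)/(d + 3)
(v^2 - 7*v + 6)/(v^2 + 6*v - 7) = (v - 6)/(v + 7)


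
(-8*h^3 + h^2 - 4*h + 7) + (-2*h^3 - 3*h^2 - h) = -10*h^3 - 2*h^2 - 5*h + 7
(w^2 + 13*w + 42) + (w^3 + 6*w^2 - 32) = w^3 + 7*w^2 + 13*w + 10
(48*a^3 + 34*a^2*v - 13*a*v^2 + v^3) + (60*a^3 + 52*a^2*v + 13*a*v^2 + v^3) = 108*a^3 + 86*a^2*v + 2*v^3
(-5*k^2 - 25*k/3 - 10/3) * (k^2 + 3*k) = -5*k^4 - 70*k^3/3 - 85*k^2/3 - 10*k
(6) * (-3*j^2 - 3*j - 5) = -18*j^2 - 18*j - 30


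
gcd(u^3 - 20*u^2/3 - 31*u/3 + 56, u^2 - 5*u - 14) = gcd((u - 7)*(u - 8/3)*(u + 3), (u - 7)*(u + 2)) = u - 7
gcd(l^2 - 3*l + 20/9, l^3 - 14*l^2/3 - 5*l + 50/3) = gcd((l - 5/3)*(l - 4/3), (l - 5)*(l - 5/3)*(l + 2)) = l - 5/3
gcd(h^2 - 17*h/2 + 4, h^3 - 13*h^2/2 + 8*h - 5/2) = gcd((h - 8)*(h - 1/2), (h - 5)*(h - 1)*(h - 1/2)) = h - 1/2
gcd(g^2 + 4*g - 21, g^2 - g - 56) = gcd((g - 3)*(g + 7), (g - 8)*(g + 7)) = g + 7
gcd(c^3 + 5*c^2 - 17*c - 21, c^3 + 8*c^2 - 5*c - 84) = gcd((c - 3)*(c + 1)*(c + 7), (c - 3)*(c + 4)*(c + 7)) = c^2 + 4*c - 21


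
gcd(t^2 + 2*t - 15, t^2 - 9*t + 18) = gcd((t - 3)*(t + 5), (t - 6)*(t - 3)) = t - 3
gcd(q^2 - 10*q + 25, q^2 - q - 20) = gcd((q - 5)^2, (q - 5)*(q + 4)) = q - 5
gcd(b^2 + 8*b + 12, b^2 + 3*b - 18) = b + 6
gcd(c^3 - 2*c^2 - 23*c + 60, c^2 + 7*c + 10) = c + 5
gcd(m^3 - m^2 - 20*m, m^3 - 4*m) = m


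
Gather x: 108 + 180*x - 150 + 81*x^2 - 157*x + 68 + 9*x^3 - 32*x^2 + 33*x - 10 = 9*x^3 + 49*x^2 + 56*x + 16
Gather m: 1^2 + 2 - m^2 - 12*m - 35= -m^2 - 12*m - 32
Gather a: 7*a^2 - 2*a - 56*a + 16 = 7*a^2 - 58*a + 16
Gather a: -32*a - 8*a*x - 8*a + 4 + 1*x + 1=a*(-8*x - 40) + x + 5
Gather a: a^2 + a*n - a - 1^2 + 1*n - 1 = a^2 + a*(n - 1) + n - 2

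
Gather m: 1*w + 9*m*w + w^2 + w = 9*m*w + w^2 + 2*w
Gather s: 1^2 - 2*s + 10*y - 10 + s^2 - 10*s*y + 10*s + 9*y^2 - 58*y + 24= s^2 + s*(8 - 10*y) + 9*y^2 - 48*y + 15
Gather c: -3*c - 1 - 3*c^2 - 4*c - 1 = -3*c^2 - 7*c - 2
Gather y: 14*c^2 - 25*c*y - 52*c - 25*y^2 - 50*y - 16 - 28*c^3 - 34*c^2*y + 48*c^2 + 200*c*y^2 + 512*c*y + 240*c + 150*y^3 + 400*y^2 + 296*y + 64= -28*c^3 + 62*c^2 + 188*c + 150*y^3 + y^2*(200*c + 375) + y*(-34*c^2 + 487*c + 246) + 48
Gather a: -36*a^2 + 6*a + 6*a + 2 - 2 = -36*a^2 + 12*a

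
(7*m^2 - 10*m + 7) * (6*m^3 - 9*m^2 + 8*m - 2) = 42*m^5 - 123*m^4 + 188*m^3 - 157*m^2 + 76*m - 14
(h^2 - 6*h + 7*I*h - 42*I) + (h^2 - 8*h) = 2*h^2 - 14*h + 7*I*h - 42*I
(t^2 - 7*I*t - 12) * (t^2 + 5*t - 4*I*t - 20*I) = t^4 + 5*t^3 - 11*I*t^3 - 40*t^2 - 55*I*t^2 - 200*t + 48*I*t + 240*I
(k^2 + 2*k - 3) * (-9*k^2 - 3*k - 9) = -9*k^4 - 21*k^3 + 12*k^2 - 9*k + 27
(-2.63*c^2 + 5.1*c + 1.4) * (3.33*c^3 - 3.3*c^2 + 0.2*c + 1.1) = -8.7579*c^5 + 25.662*c^4 - 12.694*c^3 - 6.493*c^2 + 5.89*c + 1.54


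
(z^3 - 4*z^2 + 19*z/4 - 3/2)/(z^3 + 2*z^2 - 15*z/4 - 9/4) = (2*z^2 - 5*z + 2)/(2*z^2 + 7*z + 3)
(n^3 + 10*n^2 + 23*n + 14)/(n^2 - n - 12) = (n^3 + 10*n^2 + 23*n + 14)/(n^2 - n - 12)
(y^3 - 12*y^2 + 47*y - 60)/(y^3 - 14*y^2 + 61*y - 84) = (y - 5)/(y - 7)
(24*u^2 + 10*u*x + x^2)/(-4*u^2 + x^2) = (24*u^2 + 10*u*x + x^2)/(-4*u^2 + x^2)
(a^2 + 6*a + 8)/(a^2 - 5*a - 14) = (a + 4)/(a - 7)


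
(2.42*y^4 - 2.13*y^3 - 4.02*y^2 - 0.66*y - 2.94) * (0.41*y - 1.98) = 0.9922*y^5 - 5.6649*y^4 + 2.5692*y^3 + 7.689*y^2 + 0.1014*y + 5.8212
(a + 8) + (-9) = a - 1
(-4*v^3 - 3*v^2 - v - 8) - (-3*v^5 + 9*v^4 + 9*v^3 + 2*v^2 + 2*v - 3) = 3*v^5 - 9*v^4 - 13*v^3 - 5*v^2 - 3*v - 5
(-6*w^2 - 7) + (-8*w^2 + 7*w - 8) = -14*w^2 + 7*w - 15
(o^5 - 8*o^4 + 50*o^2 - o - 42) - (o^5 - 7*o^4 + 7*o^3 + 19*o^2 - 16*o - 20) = -o^4 - 7*o^3 + 31*o^2 + 15*o - 22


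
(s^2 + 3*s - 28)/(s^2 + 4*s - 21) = (s - 4)/(s - 3)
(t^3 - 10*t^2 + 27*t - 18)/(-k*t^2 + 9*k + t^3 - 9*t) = (t^2 - 7*t + 6)/(-k*t - 3*k + t^2 + 3*t)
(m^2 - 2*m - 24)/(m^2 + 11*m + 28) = (m - 6)/(m + 7)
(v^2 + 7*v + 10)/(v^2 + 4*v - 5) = (v + 2)/(v - 1)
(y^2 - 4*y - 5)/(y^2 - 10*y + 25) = (y + 1)/(y - 5)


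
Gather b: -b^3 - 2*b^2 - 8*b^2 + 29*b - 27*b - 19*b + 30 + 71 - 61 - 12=-b^3 - 10*b^2 - 17*b + 28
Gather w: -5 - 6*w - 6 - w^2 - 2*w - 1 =-w^2 - 8*w - 12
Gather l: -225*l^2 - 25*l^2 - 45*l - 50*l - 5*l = -250*l^2 - 100*l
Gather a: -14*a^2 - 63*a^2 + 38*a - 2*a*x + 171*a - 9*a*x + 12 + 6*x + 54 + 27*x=-77*a^2 + a*(209 - 11*x) + 33*x + 66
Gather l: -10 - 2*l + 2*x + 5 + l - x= -l + x - 5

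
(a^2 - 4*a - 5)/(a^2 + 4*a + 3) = (a - 5)/(a + 3)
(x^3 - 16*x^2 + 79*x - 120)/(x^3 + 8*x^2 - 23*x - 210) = (x^2 - 11*x + 24)/(x^2 + 13*x + 42)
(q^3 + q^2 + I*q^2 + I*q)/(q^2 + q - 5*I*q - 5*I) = q*(q + I)/(q - 5*I)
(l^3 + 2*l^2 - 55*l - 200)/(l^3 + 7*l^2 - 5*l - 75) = (l - 8)/(l - 3)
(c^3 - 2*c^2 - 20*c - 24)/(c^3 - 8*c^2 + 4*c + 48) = (c + 2)/(c - 4)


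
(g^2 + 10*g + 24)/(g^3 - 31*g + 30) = (g + 4)/(g^2 - 6*g + 5)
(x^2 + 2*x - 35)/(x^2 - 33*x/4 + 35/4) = 4*(x^2 + 2*x - 35)/(4*x^2 - 33*x + 35)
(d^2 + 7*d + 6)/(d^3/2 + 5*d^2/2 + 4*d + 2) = 2*(d + 6)/(d^2 + 4*d + 4)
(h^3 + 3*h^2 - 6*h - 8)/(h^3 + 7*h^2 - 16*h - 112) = (h^2 - h - 2)/(h^2 + 3*h - 28)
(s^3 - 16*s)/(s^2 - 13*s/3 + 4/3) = 3*s*(s + 4)/(3*s - 1)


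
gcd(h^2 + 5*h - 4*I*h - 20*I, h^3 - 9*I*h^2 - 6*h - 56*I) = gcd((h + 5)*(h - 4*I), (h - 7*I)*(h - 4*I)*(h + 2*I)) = h - 4*I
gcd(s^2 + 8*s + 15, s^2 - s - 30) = s + 5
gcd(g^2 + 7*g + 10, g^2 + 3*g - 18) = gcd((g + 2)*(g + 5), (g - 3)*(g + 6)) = 1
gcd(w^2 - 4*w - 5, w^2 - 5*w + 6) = 1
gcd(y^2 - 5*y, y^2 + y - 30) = y - 5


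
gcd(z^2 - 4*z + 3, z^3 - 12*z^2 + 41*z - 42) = z - 3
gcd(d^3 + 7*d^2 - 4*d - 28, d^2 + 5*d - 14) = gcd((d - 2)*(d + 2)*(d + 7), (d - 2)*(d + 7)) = d^2 + 5*d - 14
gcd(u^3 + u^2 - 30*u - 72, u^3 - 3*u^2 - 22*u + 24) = u^2 - 2*u - 24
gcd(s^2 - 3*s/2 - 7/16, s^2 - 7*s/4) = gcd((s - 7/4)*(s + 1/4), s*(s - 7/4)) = s - 7/4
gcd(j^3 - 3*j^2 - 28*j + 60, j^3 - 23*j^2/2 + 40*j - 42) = j^2 - 8*j + 12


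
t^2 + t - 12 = (t - 3)*(t + 4)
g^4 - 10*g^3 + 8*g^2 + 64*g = g*(g - 8)*(g - 4)*(g + 2)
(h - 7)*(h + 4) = h^2 - 3*h - 28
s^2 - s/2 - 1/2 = (s - 1)*(s + 1/2)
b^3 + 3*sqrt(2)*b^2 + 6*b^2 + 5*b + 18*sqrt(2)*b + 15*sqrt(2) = (b + 1)*(b + 5)*(b + 3*sqrt(2))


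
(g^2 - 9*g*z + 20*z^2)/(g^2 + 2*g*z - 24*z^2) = (g - 5*z)/(g + 6*z)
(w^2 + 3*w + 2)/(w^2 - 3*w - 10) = (w + 1)/(w - 5)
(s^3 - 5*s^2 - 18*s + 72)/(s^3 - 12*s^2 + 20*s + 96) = (s^2 + s - 12)/(s^2 - 6*s - 16)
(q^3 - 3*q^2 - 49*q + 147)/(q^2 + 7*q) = q - 10 + 21/q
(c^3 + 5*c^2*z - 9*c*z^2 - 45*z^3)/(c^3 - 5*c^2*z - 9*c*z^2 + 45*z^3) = (-c - 5*z)/(-c + 5*z)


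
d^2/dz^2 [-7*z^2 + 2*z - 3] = -14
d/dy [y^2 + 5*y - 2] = 2*y + 5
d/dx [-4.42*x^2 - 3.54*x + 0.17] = -8.84*x - 3.54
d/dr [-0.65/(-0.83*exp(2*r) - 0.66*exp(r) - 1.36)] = (-1.079*exp(r) - 0.429)*exp(r)/(0.83*exp(2*r) + 0.66*exp(r) + 1.36)^2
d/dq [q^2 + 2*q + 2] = 2*q + 2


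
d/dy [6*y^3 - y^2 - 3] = 2*y*(9*y - 1)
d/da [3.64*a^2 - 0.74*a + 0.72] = 7.28*a - 0.74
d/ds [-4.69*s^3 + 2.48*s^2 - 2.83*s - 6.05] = -14.07*s^2 + 4.96*s - 2.83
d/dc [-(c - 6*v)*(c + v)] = -2*c + 5*v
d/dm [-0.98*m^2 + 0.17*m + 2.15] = 0.17 - 1.96*m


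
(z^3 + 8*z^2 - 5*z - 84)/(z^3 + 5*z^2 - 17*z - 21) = (z + 4)/(z + 1)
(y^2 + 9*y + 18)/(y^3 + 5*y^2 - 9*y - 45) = (y + 6)/(y^2 + 2*y - 15)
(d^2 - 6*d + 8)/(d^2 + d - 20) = (d - 2)/(d + 5)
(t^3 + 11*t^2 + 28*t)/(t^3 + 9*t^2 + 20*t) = (t + 7)/(t + 5)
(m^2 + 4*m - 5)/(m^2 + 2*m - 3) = (m + 5)/(m + 3)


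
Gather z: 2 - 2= 0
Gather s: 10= 10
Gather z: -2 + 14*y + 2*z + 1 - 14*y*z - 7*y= 7*y + z*(2 - 14*y) - 1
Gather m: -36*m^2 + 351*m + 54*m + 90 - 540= -36*m^2 + 405*m - 450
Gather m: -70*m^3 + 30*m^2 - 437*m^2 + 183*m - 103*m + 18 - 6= -70*m^3 - 407*m^2 + 80*m + 12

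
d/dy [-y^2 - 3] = -2*y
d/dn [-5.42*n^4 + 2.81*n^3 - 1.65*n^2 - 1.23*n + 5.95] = -21.68*n^3 + 8.43*n^2 - 3.3*n - 1.23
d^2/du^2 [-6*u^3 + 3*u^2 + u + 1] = 6 - 36*u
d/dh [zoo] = 0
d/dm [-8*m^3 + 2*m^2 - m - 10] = -24*m^2 + 4*m - 1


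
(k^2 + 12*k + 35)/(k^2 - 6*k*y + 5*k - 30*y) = (-k - 7)/(-k + 6*y)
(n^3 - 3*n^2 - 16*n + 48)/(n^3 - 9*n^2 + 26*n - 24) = (n + 4)/(n - 2)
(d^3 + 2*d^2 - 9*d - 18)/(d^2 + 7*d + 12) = (d^2 - d - 6)/(d + 4)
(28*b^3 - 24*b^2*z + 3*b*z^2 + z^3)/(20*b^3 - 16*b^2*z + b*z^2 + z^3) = (7*b + z)/(5*b + z)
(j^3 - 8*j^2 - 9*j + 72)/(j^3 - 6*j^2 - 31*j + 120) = (j + 3)/(j + 5)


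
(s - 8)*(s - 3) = s^2 - 11*s + 24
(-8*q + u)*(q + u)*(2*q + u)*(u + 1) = -16*q^3*u - 16*q^3 - 22*q^2*u^2 - 22*q^2*u - 5*q*u^3 - 5*q*u^2 + u^4 + u^3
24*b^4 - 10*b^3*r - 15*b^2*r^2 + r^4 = (-4*b + r)*(-b + r)*(2*b + r)*(3*b + r)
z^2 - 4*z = z*(z - 4)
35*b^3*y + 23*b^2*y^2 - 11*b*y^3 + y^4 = y*(-7*b + y)*(-5*b + y)*(b + y)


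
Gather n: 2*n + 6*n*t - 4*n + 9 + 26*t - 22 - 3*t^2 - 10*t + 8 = n*(6*t - 2) - 3*t^2 + 16*t - 5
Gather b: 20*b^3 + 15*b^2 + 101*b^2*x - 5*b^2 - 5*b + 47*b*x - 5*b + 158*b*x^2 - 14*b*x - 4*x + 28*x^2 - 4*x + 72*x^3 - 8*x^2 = 20*b^3 + b^2*(101*x + 10) + b*(158*x^2 + 33*x - 10) + 72*x^3 + 20*x^2 - 8*x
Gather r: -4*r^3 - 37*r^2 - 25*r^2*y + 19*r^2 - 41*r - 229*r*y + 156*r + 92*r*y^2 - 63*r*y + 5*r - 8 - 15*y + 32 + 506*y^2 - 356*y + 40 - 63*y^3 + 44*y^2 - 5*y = -4*r^3 + r^2*(-25*y - 18) + r*(92*y^2 - 292*y + 120) - 63*y^3 + 550*y^2 - 376*y + 64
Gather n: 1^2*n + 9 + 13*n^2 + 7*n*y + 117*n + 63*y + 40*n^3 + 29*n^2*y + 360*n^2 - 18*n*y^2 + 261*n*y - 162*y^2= 40*n^3 + n^2*(29*y + 373) + n*(-18*y^2 + 268*y + 118) - 162*y^2 + 63*y + 9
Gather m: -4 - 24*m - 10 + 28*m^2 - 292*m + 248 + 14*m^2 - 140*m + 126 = 42*m^2 - 456*m + 360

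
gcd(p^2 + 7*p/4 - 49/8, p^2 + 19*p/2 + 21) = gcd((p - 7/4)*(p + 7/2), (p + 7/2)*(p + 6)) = p + 7/2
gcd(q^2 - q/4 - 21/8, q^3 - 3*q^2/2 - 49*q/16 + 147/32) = q - 7/4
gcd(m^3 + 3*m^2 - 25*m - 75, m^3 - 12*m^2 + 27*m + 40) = m - 5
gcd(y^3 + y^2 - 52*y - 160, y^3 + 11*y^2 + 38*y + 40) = y^2 + 9*y + 20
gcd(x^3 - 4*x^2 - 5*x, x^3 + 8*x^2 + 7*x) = x^2 + x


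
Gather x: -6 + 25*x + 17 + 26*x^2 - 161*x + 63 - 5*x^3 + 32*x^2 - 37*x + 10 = -5*x^3 + 58*x^2 - 173*x + 84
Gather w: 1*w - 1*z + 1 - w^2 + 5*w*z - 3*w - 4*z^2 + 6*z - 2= -w^2 + w*(5*z - 2) - 4*z^2 + 5*z - 1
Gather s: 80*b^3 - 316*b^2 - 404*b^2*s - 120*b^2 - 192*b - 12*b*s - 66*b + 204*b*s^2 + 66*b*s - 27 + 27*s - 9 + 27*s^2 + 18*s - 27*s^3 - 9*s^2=80*b^3 - 436*b^2 - 258*b - 27*s^3 + s^2*(204*b + 18) + s*(-404*b^2 + 54*b + 45) - 36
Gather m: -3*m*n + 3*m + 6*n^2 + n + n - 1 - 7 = m*(3 - 3*n) + 6*n^2 + 2*n - 8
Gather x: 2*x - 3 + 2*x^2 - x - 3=2*x^2 + x - 6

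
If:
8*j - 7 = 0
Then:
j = 7/8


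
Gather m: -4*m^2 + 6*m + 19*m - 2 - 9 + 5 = -4*m^2 + 25*m - 6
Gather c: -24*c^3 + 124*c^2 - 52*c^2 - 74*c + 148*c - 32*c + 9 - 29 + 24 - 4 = -24*c^3 + 72*c^2 + 42*c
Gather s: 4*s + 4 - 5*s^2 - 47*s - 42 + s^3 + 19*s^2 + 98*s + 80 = s^3 + 14*s^2 + 55*s + 42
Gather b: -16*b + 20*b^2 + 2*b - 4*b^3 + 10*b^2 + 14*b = -4*b^3 + 30*b^2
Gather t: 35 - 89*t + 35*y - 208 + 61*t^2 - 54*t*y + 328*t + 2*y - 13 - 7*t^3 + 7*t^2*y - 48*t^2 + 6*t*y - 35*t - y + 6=-7*t^3 + t^2*(7*y + 13) + t*(204 - 48*y) + 36*y - 180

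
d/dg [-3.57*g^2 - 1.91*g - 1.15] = -7.14*g - 1.91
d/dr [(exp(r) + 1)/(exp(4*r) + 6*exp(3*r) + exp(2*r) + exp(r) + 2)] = (-(exp(r) + 1)*(4*exp(3*r) + 18*exp(2*r) + 2*exp(r) + 1) + exp(4*r) + 6*exp(3*r) + exp(2*r) + exp(r) + 2)*exp(r)/(exp(4*r) + 6*exp(3*r) + exp(2*r) + exp(r) + 2)^2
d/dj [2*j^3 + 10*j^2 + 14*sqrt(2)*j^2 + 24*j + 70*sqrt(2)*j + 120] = 6*j^2 + 20*j + 28*sqrt(2)*j + 24 + 70*sqrt(2)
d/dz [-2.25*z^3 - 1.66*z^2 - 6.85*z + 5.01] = -6.75*z^2 - 3.32*z - 6.85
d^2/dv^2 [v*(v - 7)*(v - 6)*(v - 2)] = 12*v^2 - 90*v + 136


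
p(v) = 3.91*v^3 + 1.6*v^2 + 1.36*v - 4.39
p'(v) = 11.73*v^2 + 3.2*v + 1.36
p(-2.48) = -57.56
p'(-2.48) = 65.57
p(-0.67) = -5.76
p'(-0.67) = 4.48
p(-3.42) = -146.73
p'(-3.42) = 127.61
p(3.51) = 189.18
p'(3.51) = 157.11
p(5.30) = 629.87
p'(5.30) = 347.82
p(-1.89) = -27.64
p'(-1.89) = 37.21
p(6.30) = 1045.37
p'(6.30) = 487.08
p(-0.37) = -4.87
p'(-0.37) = 1.78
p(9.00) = 2987.84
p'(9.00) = 980.29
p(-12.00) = -6546.79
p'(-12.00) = 1652.08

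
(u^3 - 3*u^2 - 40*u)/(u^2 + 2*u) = (u^2 - 3*u - 40)/(u + 2)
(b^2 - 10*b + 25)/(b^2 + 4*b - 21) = (b^2 - 10*b + 25)/(b^2 + 4*b - 21)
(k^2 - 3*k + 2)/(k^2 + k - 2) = (k - 2)/(k + 2)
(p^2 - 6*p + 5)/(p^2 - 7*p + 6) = (p - 5)/(p - 6)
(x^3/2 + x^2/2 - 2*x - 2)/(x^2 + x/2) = (x^3 + x^2 - 4*x - 4)/(x*(2*x + 1))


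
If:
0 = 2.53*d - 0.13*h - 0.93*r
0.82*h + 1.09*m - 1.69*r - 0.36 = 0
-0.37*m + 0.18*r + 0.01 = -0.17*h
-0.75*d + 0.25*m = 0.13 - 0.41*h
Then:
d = 0.02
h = 0.26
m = 0.15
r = 0.01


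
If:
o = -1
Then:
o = -1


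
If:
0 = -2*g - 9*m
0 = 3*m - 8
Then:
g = -12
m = 8/3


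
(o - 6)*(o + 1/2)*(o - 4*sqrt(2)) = o^3 - 4*sqrt(2)*o^2 - 11*o^2/2 - 3*o + 22*sqrt(2)*o + 12*sqrt(2)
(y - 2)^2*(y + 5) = y^3 + y^2 - 16*y + 20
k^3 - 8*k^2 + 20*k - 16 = (k - 4)*(k - 2)^2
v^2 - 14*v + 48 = (v - 8)*(v - 6)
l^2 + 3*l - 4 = (l - 1)*(l + 4)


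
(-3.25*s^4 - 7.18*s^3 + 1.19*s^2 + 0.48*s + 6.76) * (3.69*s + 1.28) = -11.9925*s^5 - 30.6542*s^4 - 4.7993*s^3 + 3.2944*s^2 + 25.5588*s + 8.6528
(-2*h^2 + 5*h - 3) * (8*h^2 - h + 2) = -16*h^4 + 42*h^3 - 33*h^2 + 13*h - 6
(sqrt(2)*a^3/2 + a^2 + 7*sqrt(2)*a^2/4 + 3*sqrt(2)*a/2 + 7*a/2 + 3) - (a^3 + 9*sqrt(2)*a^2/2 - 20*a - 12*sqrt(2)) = -a^3 + sqrt(2)*a^3/2 - 11*sqrt(2)*a^2/4 + a^2 + 3*sqrt(2)*a/2 + 47*a/2 + 3 + 12*sqrt(2)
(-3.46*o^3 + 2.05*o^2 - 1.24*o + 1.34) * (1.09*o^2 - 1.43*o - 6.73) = -3.7714*o^5 + 7.1823*o^4 + 19.0027*o^3 - 10.5627*o^2 + 6.429*o - 9.0182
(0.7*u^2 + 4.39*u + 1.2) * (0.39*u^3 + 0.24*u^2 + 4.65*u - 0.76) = 0.273*u^5 + 1.8801*u^4 + 4.7766*u^3 + 20.1695*u^2 + 2.2436*u - 0.912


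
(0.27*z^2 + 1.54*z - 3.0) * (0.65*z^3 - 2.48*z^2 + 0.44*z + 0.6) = 0.1755*z^5 + 0.3314*z^4 - 5.6504*z^3 + 8.2796*z^2 - 0.396*z - 1.8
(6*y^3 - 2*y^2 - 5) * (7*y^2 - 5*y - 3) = 42*y^5 - 44*y^4 - 8*y^3 - 29*y^2 + 25*y + 15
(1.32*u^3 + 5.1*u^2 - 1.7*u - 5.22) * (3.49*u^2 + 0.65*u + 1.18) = 4.6068*u^5 + 18.657*u^4 - 1.0604*u^3 - 13.3048*u^2 - 5.399*u - 6.1596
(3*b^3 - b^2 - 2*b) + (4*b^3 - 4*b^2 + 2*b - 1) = 7*b^3 - 5*b^2 - 1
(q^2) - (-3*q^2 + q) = 4*q^2 - q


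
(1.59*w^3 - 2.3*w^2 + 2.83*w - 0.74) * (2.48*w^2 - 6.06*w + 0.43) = 3.9432*w^5 - 15.3394*w^4 + 21.6401*w^3 - 19.974*w^2 + 5.7013*w - 0.3182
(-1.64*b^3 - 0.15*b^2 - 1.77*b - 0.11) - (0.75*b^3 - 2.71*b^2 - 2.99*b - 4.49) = -2.39*b^3 + 2.56*b^2 + 1.22*b + 4.38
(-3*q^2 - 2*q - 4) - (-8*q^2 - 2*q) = 5*q^2 - 4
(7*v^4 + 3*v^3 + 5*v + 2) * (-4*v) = -28*v^5 - 12*v^4 - 20*v^2 - 8*v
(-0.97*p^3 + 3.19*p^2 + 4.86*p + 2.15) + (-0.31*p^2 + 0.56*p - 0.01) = -0.97*p^3 + 2.88*p^2 + 5.42*p + 2.14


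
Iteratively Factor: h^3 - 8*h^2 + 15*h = (h)*(h^2 - 8*h + 15) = h*(h - 3)*(h - 5)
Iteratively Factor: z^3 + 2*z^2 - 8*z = (z + 4)*(z^2 - 2*z) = z*(z + 4)*(z - 2)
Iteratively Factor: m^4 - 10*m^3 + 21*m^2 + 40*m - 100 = (m - 2)*(m^3 - 8*m^2 + 5*m + 50) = (m - 5)*(m - 2)*(m^2 - 3*m - 10) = (m - 5)^2*(m - 2)*(m + 2)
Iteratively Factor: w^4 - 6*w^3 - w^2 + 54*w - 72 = (w - 3)*(w^3 - 3*w^2 - 10*w + 24) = (w - 3)*(w - 2)*(w^2 - w - 12) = (w - 4)*(w - 3)*(w - 2)*(w + 3)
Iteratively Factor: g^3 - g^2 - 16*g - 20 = (g - 5)*(g^2 + 4*g + 4) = (g - 5)*(g + 2)*(g + 2)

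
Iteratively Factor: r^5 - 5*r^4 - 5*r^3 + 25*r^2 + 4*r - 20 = (r - 5)*(r^4 - 5*r^2 + 4) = (r - 5)*(r - 1)*(r^3 + r^2 - 4*r - 4) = (r - 5)*(r - 1)*(r + 1)*(r^2 - 4) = (r - 5)*(r - 2)*(r - 1)*(r + 1)*(r + 2)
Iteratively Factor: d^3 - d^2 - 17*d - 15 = (d - 5)*(d^2 + 4*d + 3) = (d - 5)*(d + 3)*(d + 1)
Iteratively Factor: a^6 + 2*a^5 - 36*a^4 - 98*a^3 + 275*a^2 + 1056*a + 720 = (a + 1)*(a^5 + a^4 - 37*a^3 - 61*a^2 + 336*a + 720) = (a - 5)*(a + 1)*(a^4 + 6*a^3 - 7*a^2 - 96*a - 144) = (a - 5)*(a + 1)*(a + 3)*(a^3 + 3*a^2 - 16*a - 48) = (a - 5)*(a + 1)*(a + 3)^2*(a^2 - 16) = (a - 5)*(a + 1)*(a + 3)^2*(a + 4)*(a - 4)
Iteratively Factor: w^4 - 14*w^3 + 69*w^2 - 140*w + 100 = (w - 2)*(w^3 - 12*w^2 + 45*w - 50) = (w - 2)^2*(w^2 - 10*w + 25) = (w - 5)*(w - 2)^2*(w - 5)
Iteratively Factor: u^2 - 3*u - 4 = (u + 1)*(u - 4)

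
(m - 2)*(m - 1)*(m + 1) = m^3 - 2*m^2 - m + 2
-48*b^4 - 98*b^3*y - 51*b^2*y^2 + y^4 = (-8*b + y)*(b + y)^2*(6*b + y)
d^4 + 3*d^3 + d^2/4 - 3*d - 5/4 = (d - 1)*(d + 1/2)*(d + 1)*(d + 5/2)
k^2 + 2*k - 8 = (k - 2)*(k + 4)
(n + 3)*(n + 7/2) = n^2 + 13*n/2 + 21/2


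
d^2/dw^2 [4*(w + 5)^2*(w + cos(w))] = 8*w - 4*(w + 5)^2*cos(w) - 16*(w + 5)*(sin(w) - 1) + 8*cos(w)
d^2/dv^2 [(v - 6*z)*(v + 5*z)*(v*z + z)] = 2*z*(3*v - z + 1)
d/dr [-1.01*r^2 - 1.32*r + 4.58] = -2.02*r - 1.32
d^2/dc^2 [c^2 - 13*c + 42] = 2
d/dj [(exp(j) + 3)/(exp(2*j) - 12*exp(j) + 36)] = (-exp(j) - 12)*exp(j)/(exp(3*j) - 18*exp(2*j) + 108*exp(j) - 216)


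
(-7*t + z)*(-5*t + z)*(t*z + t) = 35*t^3*z + 35*t^3 - 12*t^2*z^2 - 12*t^2*z + t*z^3 + t*z^2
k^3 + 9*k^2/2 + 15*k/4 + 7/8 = (k + 1/2)^2*(k + 7/2)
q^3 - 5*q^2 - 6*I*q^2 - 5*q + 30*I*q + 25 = (q - 5)*(q - 5*I)*(q - I)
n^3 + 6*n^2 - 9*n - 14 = (n - 2)*(n + 1)*(n + 7)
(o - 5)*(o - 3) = o^2 - 8*o + 15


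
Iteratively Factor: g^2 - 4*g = (g)*(g - 4)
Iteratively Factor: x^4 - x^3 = (x)*(x^3 - x^2) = x^2*(x^2 - x) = x^2*(x - 1)*(x)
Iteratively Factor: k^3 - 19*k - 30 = (k + 2)*(k^2 - 2*k - 15) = (k + 2)*(k + 3)*(k - 5)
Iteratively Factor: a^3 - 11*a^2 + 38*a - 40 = (a - 5)*(a^2 - 6*a + 8) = (a - 5)*(a - 2)*(a - 4)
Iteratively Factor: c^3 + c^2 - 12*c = (c)*(c^2 + c - 12) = c*(c + 4)*(c - 3)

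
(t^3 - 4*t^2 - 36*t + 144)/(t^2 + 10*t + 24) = (t^2 - 10*t + 24)/(t + 4)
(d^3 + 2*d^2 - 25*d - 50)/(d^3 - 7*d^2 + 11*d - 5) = (d^2 + 7*d + 10)/(d^2 - 2*d + 1)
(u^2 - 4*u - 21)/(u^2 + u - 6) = (u - 7)/(u - 2)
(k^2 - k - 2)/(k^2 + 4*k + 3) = (k - 2)/(k + 3)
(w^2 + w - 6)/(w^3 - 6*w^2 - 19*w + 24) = (w - 2)/(w^2 - 9*w + 8)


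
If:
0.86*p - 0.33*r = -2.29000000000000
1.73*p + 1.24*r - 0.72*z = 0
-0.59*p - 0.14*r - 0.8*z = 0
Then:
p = -1.63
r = 2.70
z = 0.73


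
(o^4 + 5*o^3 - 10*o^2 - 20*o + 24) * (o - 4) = o^5 + o^4 - 30*o^3 + 20*o^2 + 104*o - 96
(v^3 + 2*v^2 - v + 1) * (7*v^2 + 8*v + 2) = 7*v^5 + 22*v^4 + 11*v^3 + 3*v^2 + 6*v + 2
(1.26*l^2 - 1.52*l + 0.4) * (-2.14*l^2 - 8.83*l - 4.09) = -2.6964*l^4 - 7.873*l^3 + 7.4122*l^2 + 2.6848*l - 1.636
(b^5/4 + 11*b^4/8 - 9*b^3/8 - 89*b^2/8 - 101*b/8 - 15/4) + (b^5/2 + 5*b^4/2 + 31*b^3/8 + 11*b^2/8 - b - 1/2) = 3*b^5/4 + 31*b^4/8 + 11*b^3/4 - 39*b^2/4 - 109*b/8 - 17/4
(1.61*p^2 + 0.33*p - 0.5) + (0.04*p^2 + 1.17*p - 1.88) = 1.65*p^2 + 1.5*p - 2.38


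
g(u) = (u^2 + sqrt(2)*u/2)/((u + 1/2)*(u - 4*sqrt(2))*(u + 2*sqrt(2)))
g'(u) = (2*u + sqrt(2)/2)/((u + 1/2)*(u - 4*sqrt(2))*(u + 2*sqrt(2))) - (u^2 + sqrt(2)*u/2)/((u + 1/2)*(u - 4*sqrt(2))*(u + 2*sqrt(2))^2) - (u^2 + sqrt(2)*u/2)/((u + 1/2)*(u - 4*sqrt(2))^2*(u + 2*sqrt(2))) - (u^2 + sqrt(2)*u/2)/((u + 1/2)^2*(u - 4*sqrt(2))*(u + 2*sqrt(2)))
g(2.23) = -0.14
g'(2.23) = -0.07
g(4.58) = -0.60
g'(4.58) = -0.60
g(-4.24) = -0.29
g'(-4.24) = -0.16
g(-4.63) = -0.24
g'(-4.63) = -0.10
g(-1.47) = 0.12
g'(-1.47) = -0.19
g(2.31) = -0.14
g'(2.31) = -0.07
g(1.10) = -0.07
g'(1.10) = -0.06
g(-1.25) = 0.08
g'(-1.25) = -0.15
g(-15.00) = -0.06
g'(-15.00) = 0.00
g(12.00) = 0.13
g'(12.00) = -0.02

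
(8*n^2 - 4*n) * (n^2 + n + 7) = 8*n^4 + 4*n^3 + 52*n^2 - 28*n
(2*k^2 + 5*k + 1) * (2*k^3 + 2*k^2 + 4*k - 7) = 4*k^5 + 14*k^4 + 20*k^3 + 8*k^2 - 31*k - 7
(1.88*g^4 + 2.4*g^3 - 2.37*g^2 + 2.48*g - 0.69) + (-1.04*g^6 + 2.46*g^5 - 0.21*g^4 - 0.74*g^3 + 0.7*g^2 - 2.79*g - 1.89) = -1.04*g^6 + 2.46*g^5 + 1.67*g^4 + 1.66*g^3 - 1.67*g^2 - 0.31*g - 2.58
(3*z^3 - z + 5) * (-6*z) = -18*z^4 + 6*z^2 - 30*z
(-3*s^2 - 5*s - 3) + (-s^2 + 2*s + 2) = -4*s^2 - 3*s - 1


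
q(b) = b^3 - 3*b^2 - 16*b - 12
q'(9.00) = 173.00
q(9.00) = 330.00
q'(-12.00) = 488.00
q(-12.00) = -1980.00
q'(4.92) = 27.10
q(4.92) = -44.24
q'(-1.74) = 3.52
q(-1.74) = 1.49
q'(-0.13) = -15.17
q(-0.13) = -9.97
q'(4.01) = 8.18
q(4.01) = -59.92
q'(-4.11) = 59.34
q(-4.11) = -66.34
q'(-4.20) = 62.12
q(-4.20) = -71.81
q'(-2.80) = 24.32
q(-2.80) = -12.67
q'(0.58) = -18.47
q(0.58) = -22.09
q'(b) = 3*b^2 - 6*b - 16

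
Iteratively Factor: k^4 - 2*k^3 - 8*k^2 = (k)*(k^3 - 2*k^2 - 8*k) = k*(k + 2)*(k^2 - 4*k) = k*(k - 4)*(k + 2)*(k)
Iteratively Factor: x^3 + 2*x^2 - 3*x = (x)*(x^2 + 2*x - 3) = x*(x + 3)*(x - 1)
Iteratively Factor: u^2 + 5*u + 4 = (u + 4)*(u + 1)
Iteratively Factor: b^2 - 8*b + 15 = (b - 3)*(b - 5)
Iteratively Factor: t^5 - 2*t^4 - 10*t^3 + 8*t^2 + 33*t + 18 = (t + 1)*(t^4 - 3*t^3 - 7*t^2 + 15*t + 18) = (t - 3)*(t + 1)*(t^3 - 7*t - 6) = (t - 3)^2*(t + 1)*(t^2 + 3*t + 2) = (t - 3)^2*(t + 1)^2*(t + 2)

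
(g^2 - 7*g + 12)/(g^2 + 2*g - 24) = (g - 3)/(g + 6)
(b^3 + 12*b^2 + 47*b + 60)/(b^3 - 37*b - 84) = (b + 5)/(b - 7)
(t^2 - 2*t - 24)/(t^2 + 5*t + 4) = (t - 6)/(t + 1)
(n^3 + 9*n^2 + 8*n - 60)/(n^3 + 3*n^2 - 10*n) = (n + 6)/n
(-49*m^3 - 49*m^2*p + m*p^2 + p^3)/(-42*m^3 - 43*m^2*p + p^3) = (7*m + p)/(6*m + p)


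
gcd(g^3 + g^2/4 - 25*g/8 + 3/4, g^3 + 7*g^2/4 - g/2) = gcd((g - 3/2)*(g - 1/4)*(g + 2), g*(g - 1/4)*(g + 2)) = g^2 + 7*g/4 - 1/2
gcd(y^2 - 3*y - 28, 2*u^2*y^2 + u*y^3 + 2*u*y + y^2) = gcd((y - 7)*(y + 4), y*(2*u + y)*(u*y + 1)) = 1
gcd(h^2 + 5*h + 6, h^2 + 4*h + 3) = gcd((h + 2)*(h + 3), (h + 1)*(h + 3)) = h + 3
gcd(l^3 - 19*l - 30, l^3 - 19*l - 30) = l^3 - 19*l - 30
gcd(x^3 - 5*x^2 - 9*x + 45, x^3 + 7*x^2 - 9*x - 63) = x^2 - 9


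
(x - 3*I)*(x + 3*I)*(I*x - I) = I*x^3 - I*x^2 + 9*I*x - 9*I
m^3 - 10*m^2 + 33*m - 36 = (m - 4)*(m - 3)^2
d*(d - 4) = d^2 - 4*d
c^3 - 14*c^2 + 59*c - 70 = (c - 7)*(c - 5)*(c - 2)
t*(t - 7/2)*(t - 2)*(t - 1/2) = t^4 - 6*t^3 + 39*t^2/4 - 7*t/2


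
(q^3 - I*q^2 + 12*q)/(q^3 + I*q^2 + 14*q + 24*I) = q/(q + 2*I)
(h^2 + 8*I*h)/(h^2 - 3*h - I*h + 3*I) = h*(h + 8*I)/(h^2 - 3*h - I*h + 3*I)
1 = 1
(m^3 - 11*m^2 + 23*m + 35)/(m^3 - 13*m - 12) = (m^2 - 12*m + 35)/(m^2 - m - 12)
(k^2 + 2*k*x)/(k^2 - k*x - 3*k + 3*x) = k*(k + 2*x)/(k^2 - k*x - 3*k + 3*x)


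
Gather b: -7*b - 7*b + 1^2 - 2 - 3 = -14*b - 4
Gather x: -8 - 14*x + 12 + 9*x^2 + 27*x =9*x^2 + 13*x + 4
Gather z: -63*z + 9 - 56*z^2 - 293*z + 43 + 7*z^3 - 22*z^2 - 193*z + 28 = 7*z^3 - 78*z^2 - 549*z + 80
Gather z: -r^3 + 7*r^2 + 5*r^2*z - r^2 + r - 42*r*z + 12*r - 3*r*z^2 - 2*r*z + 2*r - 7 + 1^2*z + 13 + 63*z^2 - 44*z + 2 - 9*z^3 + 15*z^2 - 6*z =-r^3 + 6*r^2 + 15*r - 9*z^3 + z^2*(78 - 3*r) + z*(5*r^2 - 44*r - 49) + 8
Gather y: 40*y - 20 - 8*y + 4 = 32*y - 16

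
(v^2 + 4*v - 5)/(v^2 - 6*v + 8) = (v^2 + 4*v - 5)/(v^2 - 6*v + 8)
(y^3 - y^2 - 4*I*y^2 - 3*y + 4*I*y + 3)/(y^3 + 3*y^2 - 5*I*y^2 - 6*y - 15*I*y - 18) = (y^2 - y*(1 + I) + I)/(y^2 + y*(3 - 2*I) - 6*I)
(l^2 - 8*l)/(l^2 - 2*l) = (l - 8)/(l - 2)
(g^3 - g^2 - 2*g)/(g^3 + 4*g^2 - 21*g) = (g^2 - g - 2)/(g^2 + 4*g - 21)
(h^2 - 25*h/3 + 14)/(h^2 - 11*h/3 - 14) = (3*h - 7)/(3*h + 7)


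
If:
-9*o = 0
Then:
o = 0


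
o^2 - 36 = (o - 6)*(o + 6)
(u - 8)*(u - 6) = u^2 - 14*u + 48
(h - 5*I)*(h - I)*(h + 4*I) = h^3 - 2*I*h^2 + 19*h - 20*I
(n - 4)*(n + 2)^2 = n^3 - 12*n - 16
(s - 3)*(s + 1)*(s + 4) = s^3 + 2*s^2 - 11*s - 12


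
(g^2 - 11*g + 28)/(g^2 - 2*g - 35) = (g - 4)/(g + 5)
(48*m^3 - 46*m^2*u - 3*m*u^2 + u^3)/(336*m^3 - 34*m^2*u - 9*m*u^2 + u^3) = (-m + u)/(-7*m + u)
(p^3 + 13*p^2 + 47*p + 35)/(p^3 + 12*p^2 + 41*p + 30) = (p + 7)/(p + 6)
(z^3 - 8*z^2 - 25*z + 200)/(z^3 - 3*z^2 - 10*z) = (z^2 - 3*z - 40)/(z*(z + 2))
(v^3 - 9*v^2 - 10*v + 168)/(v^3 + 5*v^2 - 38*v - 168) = (v - 7)/(v + 7)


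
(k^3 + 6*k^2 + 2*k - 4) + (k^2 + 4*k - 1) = k^3 + 7*k^2 + 6*k - 5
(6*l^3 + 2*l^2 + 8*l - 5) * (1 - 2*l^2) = -12*l^5 - 4*l^4 - 10*l^3 + 12*l^2 + 8*l - 5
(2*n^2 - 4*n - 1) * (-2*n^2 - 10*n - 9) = -4*n^4 - 12*n^3 + 24*n^2 + 46*n + 9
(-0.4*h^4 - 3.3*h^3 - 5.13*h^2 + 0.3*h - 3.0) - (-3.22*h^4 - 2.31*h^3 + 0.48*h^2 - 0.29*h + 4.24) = 2.82*h^4 - 0.99*h^3 - 5.61*h^2 + 0.59*h - 7.24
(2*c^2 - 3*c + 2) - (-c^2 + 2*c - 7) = 3*c^2 - 5*c + 9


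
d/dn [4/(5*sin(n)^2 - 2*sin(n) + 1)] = 8*(1 - 5*sin(n))*cos(n)/(5*sin(n)^2 - 2*sin(n) + 1)^2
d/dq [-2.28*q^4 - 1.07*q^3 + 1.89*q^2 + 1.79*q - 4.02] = -9.12*q^3 - 3.21*q^2 + 3.78*q + 1.79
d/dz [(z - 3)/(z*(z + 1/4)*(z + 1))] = 4*(-8*z^3 + 31*z^2 + 30*z + 3)/(z^2*(16*z^4 + 40*z^3 + 33*z^2 + 10*z + 1))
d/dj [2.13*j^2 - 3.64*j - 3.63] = 4.26*j - 3.64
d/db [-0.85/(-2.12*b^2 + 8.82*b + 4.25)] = (7.497 - 3.604*b)/(-2.12*b^2 + 8.82*b + 4.25)^2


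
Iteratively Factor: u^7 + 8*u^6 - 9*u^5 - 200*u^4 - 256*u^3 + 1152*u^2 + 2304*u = (u + 4)*(u^6 + 4*u^5 - 25*u^4 - 100*u^3 + 144*u^2 + 576*u) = (u - 4)*(u + 4)*(u^5 + 8*u^4 + 7*u^3 - 72*u^2 - 144*u) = (u - 4)*(u - 3)*(u + 4)*(u^4 + 11*u^3 + 40*u^2 + 48*u) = (u - 4)*(u - 3)*(u + 3)*(u + 4)*(u^3 + 8*u^2 + 16*u) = (u - 4)*(u - 3)*(u + 3)*(u + 4)^2*(u^2 + 4*u) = (u - 4)*(u - 3)*(u + 3)*(u + 4)^3*(u)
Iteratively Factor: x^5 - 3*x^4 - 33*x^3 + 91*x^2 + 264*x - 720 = (x - 3)*(x^4 - 33*x^2 - 8*x + 240) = (x - 3)*(x + 4)*(x^3 - 4*x^2 - 17*x + 60) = (x - 3)^2*(x + 4)*(x^2 - x - 20) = (x - 3)^2*(x + 4)^2*(x - 5)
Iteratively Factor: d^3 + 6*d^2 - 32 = (d + 4)*(d^2 + 2*d - 8) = (d + 4)^2*(d - 2)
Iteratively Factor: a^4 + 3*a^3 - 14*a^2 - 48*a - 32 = (a - 4)*(a^3 + 7*a^2 + 14*a + 8) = (a - 4)*(a + 4)*(a^2 + 3*a + 2) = (a - 4)*(a + 1)*(a + 4)*(a + 2)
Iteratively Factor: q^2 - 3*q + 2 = (q - 2)*(q - 1)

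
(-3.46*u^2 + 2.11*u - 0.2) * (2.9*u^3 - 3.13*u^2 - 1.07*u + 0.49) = -10.034*u^5 + 16.9488*u^4 - 3.4821*u^3 - 3.3271*u^2 + 1.2479*u - 0.098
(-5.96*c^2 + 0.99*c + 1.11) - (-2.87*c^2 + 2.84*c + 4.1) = -3.09*c^2 - 1.85*c - 2.99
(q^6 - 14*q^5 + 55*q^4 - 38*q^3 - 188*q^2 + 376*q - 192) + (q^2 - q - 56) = q^6 - 14*q^5 + 55*q^4 - 38*q^3 - 187*q^2 + 375*q - 248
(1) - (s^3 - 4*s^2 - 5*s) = -s^3 + 4*s^2 + 5*s + 1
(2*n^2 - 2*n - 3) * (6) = 12*n^2 - 12*n - 18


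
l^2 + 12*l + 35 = (l + 5)*(l + 7)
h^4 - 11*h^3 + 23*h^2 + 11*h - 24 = (h - 8)*(h - 3)*(h - 1)*(h + 1)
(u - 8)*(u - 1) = u^2 - 9*u + 8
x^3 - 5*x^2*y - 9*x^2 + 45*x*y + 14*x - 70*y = (x - 7)*(x - 2)*(x - 5*y)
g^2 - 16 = (g - 4)*(g + 4)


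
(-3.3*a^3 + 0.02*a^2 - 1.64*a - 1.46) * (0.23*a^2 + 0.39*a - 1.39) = -0.759*a^5 - 1.2824*a^4 + 4.2176*a^3 - 1.0032*a^2 + 1.7102*a + 2.0294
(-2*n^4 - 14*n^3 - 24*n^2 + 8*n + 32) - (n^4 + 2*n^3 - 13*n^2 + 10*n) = -3*n^4 - 16*n^3 - 11*n^2 - 2*n + 32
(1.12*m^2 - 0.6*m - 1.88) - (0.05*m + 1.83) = 1.12*m^2 - 0.65*m - 3.71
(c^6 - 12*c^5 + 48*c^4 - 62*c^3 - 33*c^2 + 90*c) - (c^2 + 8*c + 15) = c^6 - 12*c^5 + 48*c^4 - 62*c^3 - 34*c^2 + 82*c - 15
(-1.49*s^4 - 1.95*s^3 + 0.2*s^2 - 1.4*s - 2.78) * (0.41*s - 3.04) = -0.6109*s^5 + 3.7301*s^4 + 6.01*s^3 - 1.182*s^2 + 3.1162*s + 8.4512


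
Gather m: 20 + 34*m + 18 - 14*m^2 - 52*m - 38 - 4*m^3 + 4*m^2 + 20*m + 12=-4*m^3 - 10*m^2 + 2*m + 12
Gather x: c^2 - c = c^2 - c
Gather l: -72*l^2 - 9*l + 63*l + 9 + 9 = -72*l^2 + 54*l + 18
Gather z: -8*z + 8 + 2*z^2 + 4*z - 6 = 2*z^2 - 4*z + 2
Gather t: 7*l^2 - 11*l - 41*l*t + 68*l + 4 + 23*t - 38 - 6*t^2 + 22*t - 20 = 7*l^2 + 57*l - 6*t^2 + t*(45 - 41*l) - 54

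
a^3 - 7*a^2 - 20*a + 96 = (a - 8)*(a - 3)*(a + 4)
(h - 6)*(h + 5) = h^2 - h - 30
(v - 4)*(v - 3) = v^2 - 7*v + 12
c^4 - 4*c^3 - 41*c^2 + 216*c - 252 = (c - 6)*(c - 3)*(c - 2)*(c + 7)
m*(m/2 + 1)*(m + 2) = m^3/2 + 2*m^2 + 2*m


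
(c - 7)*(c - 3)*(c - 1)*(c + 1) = c^4 - 10*c^3 + 20*c^2 + 10*c - 21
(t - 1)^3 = t^3 - 3*t^2 + 3*t - 1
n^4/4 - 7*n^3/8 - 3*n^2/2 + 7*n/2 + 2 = (n/4 + 1/2)*(n - 4)*(n - 2)*(n + 1/2)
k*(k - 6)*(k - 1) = k^3 - 7*k^2 + 6*k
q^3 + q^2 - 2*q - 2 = (q + 1)*(q - sqrt(2))*(q + sqrt(2))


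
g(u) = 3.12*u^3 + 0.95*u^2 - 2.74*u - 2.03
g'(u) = 9.36*u^2 + 1.9*u - 2.74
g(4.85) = 362.97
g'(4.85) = 226.65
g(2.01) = 21.64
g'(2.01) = 38.89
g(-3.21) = -86.64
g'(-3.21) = 87.61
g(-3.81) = -150.36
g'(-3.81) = 125.89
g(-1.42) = -5.16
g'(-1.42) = 13.44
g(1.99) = 20.87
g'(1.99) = 38.11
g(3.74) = 164.23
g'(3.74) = 135.29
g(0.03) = -2.11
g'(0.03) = -2.67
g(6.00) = 689.65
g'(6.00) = 345.62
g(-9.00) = -2174.90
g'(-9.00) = 738.32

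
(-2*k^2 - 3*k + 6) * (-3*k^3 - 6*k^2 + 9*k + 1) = 6*k^5 + 21*k^4 - 18*k^3 - 65*k^2 + 51*k + 6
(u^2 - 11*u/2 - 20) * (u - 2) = u^3 - 15*u^2/2 - 9*u + 40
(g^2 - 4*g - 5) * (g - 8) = g^3 - 12*g^2 + 27*g + 40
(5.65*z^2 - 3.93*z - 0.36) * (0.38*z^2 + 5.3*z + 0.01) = 2.147*z^4 + 28.4516*z^3 - 20.9093*z^2 - 1.9473*z - 0.0036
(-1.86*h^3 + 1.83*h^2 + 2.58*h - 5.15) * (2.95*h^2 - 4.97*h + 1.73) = -5.487*h^5 + 14.6427*h^4 - 4.7019*h^3 - 24.8492*h^2 + 30.0589*h - 8.9095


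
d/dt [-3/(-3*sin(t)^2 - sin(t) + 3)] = -3*(6*sin(t) + 1)*cos(t)/(sin(t) - 3*cos(t)^2)^2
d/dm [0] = 0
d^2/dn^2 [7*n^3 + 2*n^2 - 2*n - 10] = 42*n + 4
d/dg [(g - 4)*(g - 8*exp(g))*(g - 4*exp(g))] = -12*g^2*exp(g) + 3*g^2 + 64*g*exp(2*g) + 24*g*exp(g) - 8*g - 224*exp(2*g) + 48*exp(g)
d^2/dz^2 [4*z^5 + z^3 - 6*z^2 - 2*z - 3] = 80*z^3 + 6*z - 12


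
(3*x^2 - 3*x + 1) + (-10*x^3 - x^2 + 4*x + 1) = -10*x^3 + 2*x^2 + x + 2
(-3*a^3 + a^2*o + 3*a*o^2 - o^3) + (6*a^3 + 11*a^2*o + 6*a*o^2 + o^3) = 3*a^3 + 12*a^2*o + 9*a*o^2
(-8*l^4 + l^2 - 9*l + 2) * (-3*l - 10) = 24*l^5 + 80*l^4 - 3*l^3 + 17*l^2 + 84*l - 20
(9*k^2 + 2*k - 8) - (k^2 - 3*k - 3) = 8*k^2 + 5*k - 5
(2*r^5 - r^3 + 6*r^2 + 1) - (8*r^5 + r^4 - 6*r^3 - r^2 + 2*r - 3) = -6*r^5 - r^4 + 5*r^3 + 7*r^2 - 2*r + 4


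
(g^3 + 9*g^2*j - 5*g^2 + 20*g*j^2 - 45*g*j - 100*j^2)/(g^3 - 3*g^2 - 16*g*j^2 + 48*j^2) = (g^2 + 5*g*j - 5*g - 25*j)/(g^2 - 4*g*j - 3*g + 12*j)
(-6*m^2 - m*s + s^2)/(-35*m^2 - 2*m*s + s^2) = (6*m^2 + m*s - s^2)/(35*m^2 + 2*m*s - s^2)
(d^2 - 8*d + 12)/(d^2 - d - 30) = (d - 2)/(d + 5)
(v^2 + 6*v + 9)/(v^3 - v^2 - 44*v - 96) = (v + 3)/(v^2 - 4*v - 32)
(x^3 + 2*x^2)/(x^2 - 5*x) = x*(x + 2)/(x - 5)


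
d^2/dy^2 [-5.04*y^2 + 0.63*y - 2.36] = -10.0800000000000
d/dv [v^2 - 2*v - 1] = 2*v - 2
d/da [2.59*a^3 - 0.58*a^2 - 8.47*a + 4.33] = 7.77*a^2 - 1.16*a - 8.47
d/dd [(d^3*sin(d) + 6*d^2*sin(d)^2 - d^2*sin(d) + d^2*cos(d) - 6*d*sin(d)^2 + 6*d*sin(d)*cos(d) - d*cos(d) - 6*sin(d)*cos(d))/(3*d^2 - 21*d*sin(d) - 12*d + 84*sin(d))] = (d^5*cos(d) + 6*d^4*sin(2*d) - 5*d^4*cos(d) - 3*d^3*sin(d) - 30*d^3*sin(2*d) - 13*d^3*cos(d)/2 + 13*d^3*cos(2*d) + 21*d^3*cos(3*d)/2 + 35*d^2*sin(2*d)/2 + 99*d^2*cos(d)/2 - 133*d^2*cos(2*d)/2 - 105*d^2*cos(3*d)/2 + 3*d^2/2 + 189*d*sin(d)/2 + 34*d*sin(2*d) - 63*d*sin(3*d)/2 - 42*d*cos(d) + 52*d*cos(2*d) + 42*d*cos(3*d) - 26*sin(2*d) + 63*cos(d)/2 - 63*cos(3*d)/2)/(3*(d - 4)^2*(d - 7*sin(d))^2)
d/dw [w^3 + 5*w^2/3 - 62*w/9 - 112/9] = 3*w^2 + 10*w/3 - 62/9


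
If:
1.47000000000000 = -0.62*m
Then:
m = -2.37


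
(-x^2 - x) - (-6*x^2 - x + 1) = 5*x^2 - 1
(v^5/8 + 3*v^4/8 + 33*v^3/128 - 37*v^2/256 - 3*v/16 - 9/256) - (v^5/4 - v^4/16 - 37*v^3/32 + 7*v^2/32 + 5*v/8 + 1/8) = -v^5/8 + 7*v^4/16 + 181*v^3/128 - 93*v^2/256 - 13*v/16 - 41/256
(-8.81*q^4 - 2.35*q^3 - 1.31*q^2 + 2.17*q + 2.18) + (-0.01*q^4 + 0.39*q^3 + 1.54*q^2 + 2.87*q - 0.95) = -8.82*q^4 - 1.96*q^3 + 0.23*q^2 + 5.04*q + 1.23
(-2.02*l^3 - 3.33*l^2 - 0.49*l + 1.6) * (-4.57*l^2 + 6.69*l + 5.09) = 9.2314*l^5 + 1.7043*l^4 - 30.3202*l^3 - 27.5398*l^2 + 8.2099*l + 8.144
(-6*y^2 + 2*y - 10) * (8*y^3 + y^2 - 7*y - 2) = -48*y^5 + 10*y^4 - 36*y^3 - 12*y^2 + 66*y + 20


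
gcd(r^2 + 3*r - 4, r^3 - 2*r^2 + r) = r - 1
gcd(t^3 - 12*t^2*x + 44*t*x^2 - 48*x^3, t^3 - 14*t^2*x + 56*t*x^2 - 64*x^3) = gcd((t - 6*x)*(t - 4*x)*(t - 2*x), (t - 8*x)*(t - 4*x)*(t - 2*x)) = t^2 - 6*t*x + 8*x^2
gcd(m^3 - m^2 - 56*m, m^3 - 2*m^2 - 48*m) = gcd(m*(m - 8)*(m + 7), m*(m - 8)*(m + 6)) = m^2 - 8*m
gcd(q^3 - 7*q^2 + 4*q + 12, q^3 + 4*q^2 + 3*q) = q + 1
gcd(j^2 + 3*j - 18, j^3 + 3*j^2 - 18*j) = j^2 + 3*j - 18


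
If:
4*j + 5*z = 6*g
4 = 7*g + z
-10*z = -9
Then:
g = 31/70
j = -129/280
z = 9/10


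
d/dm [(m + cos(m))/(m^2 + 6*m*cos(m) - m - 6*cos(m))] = (5*m^2*sin(m) - m^2 - 5*m*sin(m) - 2*m*cos(m) - 6*cos(m)^2 - 5*cos(m))/((m - 1)^2*(m + 6*cos(m))^2)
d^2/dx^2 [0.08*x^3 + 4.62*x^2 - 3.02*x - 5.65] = 0.48*x + 9.24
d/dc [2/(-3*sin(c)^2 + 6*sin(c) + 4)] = 12*(sin(c) - 1)*cos(c)/(-3*sin(c)^2 + 6*sin(c) + 4)^2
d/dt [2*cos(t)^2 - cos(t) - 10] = (1 - 4*cos(t))*sin(t)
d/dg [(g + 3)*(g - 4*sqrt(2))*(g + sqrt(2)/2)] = 3*g^2 - 7*sqrt(2)*g + 6*g - 21*sqrt(2)/2 - 4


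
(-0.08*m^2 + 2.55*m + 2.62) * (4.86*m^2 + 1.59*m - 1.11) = -0.3888*m^4 + 12.2658*m^3 + 16.8765*m^2 + 1.3353*m - 2.9082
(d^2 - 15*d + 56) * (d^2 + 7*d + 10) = d^4 - 8*d^3 - 39*d^2 + 242*d + 560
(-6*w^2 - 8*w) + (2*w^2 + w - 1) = -4*w^2 - 7*w - 1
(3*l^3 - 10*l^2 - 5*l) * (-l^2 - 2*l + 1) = -3*l^5 + 4*l^4 + 28*l^3 - 5*l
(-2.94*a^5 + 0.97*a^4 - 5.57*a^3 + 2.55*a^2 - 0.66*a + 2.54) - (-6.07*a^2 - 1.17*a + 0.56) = -2.94*a^5 + 0.97*a^4 - 5.57*a^3 + 8.62*a^2 + 0.51*a + 1.98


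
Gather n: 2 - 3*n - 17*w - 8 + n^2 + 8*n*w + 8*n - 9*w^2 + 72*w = n^2 + n*(8*w + 5) - 9*w^2 + 55*w - 6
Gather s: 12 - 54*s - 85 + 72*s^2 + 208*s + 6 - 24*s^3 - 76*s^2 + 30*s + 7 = -24*s^3 - 4*s^2 + 184*s - 60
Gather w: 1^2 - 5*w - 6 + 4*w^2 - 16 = 4*w^2 - 5*w - 21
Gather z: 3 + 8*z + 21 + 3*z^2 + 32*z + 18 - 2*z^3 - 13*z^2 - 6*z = -2*z^3 - 10*z^2 + 34*z + 42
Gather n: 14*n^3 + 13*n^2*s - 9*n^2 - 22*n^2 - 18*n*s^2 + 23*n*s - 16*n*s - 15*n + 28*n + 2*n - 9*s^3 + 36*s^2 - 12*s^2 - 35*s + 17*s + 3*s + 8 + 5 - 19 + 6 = 14*n^3 + n^2*(13*s - 31) + n*(-18*s^2 + 7*s + 15) - 9*s^3 + 24*s^2 - 15*s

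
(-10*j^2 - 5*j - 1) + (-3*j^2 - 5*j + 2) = -13*j^2 - 10*j + 1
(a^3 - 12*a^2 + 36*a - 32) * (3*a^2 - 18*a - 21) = 3*a^5 - 54*a^4 + 303*a^3 - 492*a^2 - 180*a + 672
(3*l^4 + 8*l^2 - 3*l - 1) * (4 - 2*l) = -6*l^5 + 12*l^4 - 16*l^3 + 38*l^2 - 10*l - 4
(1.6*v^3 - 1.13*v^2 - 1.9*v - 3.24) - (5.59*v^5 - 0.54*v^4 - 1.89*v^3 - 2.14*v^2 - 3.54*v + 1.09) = -5.59*v^5 + 0.54*v^4 + 3.49*v^3 + 1.01*v^2 + 1.64*v - 4.33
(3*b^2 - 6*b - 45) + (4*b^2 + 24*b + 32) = 7*b^2 + 18*b - 13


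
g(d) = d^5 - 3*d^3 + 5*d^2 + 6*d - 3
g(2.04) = 39.91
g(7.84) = 28525.37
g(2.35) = 71.45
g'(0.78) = 10.18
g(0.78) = 3.59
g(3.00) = 222.00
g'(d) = 5*d^4 - 9*d^2 + 10*d + 6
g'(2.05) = 76.98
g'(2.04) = 75.54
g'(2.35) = 132.29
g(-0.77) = -3.56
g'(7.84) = 18421.31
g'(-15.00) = 250956.00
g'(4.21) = 1459.30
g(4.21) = 1209.57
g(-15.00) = -748218.00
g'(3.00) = 360.00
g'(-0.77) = -5.28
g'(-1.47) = -4.80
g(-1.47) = 1.65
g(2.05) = 40.67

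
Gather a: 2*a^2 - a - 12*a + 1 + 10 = 2*a^2 - 13*a + 11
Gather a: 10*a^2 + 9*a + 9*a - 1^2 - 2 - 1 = 10*a^2 + 18*a - 4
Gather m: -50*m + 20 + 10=30 - 50*m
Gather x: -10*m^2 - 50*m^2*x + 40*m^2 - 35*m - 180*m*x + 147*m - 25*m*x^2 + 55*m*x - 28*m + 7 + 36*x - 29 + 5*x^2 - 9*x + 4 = 30*m^2 + 84*m + x^2*(5 - 25*m) + x*(-50*m^2 - 125*m + 27) - 18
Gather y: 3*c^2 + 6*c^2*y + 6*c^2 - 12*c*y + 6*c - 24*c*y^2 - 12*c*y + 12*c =9*c^2 - 24*c*y^2 + 18*c + y*(6*c^2 - 24*c)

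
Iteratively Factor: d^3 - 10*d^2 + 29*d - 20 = (d - 1)*(d^2 - 9*d + 20) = (d - 4)*(d - 1)*(d - 5)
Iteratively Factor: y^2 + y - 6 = (y + 3)*(y - 2)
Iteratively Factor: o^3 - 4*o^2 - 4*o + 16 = (o - 2)*(o^2 - 2*o - 8) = (o - 2)*(o + 2)*(o - 4)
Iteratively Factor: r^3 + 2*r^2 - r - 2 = (r + 1)*(r^2 + r - 2) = (r - 1)*(r + 1)*(r + 2)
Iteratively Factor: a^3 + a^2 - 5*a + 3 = (a + 3)*(a^2 - 2*a + 1) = (a - 1)*(a + 3)*(a - 1)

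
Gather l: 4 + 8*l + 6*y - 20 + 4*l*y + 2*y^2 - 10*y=l*(4*y + 8) + 2*y^2 - 4*y - 16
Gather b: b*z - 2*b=b*(z - 2)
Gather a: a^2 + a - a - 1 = a^2 - 1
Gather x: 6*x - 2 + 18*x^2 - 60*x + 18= 18*x^2 - 54*x + 16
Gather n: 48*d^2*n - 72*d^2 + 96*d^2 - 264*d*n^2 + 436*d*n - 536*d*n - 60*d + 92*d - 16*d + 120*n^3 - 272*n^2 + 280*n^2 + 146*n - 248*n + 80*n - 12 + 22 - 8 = 24*d^2 + 16*d + 120*n^3 + n^2*(8 - 264*d) + n*(48*d^2 - 100*d - 22) + 2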